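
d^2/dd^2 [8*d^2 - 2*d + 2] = 16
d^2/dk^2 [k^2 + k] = 2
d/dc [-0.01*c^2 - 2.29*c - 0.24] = -0.02*c - 2.29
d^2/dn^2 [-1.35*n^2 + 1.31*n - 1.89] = -2.70000000000000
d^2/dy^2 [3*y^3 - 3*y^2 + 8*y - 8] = 18*y - 6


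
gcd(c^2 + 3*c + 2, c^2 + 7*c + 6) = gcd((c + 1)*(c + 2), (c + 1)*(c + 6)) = c + 1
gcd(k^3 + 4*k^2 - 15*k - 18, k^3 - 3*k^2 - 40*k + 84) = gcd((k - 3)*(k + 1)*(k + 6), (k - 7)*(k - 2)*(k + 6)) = k + 6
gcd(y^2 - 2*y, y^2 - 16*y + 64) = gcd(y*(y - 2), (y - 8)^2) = 1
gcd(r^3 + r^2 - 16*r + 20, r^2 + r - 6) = r - 2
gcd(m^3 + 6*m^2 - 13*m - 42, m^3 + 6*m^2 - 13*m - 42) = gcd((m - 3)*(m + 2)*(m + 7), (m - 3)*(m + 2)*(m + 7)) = m^3 + 6*m^2 - 13*m - 42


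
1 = 1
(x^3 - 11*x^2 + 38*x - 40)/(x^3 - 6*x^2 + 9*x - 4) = (x^2 - 7*x + 10)/(x^2 - 2*x + 1)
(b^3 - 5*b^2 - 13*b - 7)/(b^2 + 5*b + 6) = (b^3 - 5*b^2 - 13*b - 7)/(b^2 + 5*b + 6)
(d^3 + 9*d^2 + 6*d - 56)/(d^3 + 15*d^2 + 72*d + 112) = (d - 2)/(d + 4)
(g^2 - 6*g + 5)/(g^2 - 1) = (g - 5)/(g + 1)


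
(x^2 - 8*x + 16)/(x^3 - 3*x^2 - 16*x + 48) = (x - 4)/(x^2 + x - 12)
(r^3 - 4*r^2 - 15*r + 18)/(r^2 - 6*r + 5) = (r^2 - 3*r - 18)/(r - 5)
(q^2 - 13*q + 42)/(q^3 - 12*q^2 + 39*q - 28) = (q - 6)/(q^2 - 5*q + 4)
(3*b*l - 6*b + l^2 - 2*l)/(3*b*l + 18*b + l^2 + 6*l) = (l - 2)/(l + 6)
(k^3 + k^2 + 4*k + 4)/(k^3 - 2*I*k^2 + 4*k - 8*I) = (k + 1)/(k - 2*I)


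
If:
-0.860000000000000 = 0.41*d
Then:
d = -2.10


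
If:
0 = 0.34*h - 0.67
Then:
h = 1.97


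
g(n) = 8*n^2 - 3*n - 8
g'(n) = 16*n - 3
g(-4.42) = 161.55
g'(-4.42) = -73.72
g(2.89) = 50.15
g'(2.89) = 43.24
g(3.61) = 85.43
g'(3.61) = 54.76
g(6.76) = 337.30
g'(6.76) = 105.16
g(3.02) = 55.90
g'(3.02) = 45.32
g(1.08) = -1.91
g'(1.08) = 14.28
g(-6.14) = 312.02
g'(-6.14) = -101.24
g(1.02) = -2.74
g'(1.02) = 13.32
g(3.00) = 55.00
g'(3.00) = 45.00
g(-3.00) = 73.00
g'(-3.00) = -51.00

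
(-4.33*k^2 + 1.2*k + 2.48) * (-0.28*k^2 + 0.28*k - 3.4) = 1.2124*k^4 - 1.5484*k^3 + 14.3636*k^2 - 3.3856*k - 8.432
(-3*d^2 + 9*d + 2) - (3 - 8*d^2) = 5*d^2 + 9*d - 1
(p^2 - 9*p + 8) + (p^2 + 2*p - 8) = 2*p^2 - 7*p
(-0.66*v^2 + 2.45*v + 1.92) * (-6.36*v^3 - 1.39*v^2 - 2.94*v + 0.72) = 4.1976*v^5 - 14.6646*v^4 - 13.6763*v^3 - 10.347*v^2 - 3.8808*v + 1.3824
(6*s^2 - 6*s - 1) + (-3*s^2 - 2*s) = 3*s^2 - 8*s - 1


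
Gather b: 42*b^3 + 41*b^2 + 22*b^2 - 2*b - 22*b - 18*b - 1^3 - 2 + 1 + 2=42*b^3 + 63*b^2 - 42*b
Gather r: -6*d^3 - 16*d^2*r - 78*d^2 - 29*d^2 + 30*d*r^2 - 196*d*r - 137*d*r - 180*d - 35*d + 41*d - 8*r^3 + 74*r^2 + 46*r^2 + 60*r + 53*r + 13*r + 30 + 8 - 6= -6*d^3 - 107*d^2 - 174*d - 8*r^3 + r^2*(30*d + 120) + r*(-16*d^2 - 333*d + 126) + 32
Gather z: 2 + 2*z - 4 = 2*z - 2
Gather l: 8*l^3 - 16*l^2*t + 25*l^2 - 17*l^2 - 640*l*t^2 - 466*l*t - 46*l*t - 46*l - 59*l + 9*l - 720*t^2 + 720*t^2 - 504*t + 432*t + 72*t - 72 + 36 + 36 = 8*l^3 + l^2*(8 - 16*t) + l*(-640*t^2 - 512*t - 96)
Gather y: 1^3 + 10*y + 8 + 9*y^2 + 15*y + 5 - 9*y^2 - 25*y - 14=0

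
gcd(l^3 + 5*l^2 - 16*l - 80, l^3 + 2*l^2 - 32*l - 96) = l + 4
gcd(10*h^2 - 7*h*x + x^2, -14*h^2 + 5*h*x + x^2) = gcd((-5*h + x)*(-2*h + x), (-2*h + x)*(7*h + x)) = -2*h + x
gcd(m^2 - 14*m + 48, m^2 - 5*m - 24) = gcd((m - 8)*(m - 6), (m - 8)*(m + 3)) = m - 8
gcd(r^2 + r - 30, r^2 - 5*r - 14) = 1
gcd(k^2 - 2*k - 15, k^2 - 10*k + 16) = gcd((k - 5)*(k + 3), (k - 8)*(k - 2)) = 1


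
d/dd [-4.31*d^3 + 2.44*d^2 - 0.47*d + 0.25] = -12.93*d^2 + 4.88*d - 0.47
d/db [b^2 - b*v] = 2*b - v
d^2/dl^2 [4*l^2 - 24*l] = 8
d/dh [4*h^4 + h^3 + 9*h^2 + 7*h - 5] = 16*h^3 + 3*h^2 + 18*h + 7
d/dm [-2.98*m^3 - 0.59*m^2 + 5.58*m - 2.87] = -8.94*m^2 - 1.18*m + 5.58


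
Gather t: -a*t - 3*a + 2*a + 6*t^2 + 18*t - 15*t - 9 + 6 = -a + 6*t^2 + t*(3 - a) - 3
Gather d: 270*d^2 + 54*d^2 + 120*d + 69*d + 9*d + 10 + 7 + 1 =324*d^2 + 198*d + 18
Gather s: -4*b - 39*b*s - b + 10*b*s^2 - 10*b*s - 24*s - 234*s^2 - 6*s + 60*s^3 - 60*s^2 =-5*b + 60*s^3 + s^2*(10*b - 294) + s*(-49*b - 30)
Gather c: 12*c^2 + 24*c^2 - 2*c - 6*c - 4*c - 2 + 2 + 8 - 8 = 36*c^2 - 12*c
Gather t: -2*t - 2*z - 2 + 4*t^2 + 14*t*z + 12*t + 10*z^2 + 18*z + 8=4*t^2 + t*(14*z + 10) + 10*z^2 + 16*z + 6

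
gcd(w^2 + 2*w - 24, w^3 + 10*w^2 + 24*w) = w + 6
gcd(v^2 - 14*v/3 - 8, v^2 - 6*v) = v - 6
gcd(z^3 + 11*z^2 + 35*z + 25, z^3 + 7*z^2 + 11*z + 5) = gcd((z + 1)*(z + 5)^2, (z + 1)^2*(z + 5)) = z^2 + 6*z + 5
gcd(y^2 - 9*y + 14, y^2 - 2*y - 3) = 1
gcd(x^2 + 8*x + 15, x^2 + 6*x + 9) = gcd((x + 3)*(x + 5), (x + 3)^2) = x + 3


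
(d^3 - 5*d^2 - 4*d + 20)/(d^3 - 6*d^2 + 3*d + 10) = (d + 2)/(d + 1)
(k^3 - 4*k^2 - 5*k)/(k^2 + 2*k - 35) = k*(k + 1)/(k + 7)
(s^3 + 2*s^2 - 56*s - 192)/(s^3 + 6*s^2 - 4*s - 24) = (s^2 - 4*s - 32)/(s^2 - 4)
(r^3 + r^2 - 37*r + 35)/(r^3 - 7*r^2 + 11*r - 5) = (r + 7)/(r - 1)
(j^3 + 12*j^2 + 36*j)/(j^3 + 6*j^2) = (j + 6)/j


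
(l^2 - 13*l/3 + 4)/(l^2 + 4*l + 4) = (l^2 - 13*l/3 + 4)/(l^2 + 4*l + 4)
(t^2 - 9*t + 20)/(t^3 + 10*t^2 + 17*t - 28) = (t^2 - 9*t + 20)/(t^3 + 10*t^2 + 17*t - 28)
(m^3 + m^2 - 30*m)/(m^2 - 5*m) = m + 6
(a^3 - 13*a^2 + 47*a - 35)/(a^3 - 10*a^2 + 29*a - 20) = (a - 7)/(a - 4)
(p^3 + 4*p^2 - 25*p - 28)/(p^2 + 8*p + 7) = p - 4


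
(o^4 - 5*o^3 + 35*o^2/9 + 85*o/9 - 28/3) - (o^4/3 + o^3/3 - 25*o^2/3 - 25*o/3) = 2*o^4/3 - 16*o^3/3 + 110*o^2/9 + 160*o/9 - 28/3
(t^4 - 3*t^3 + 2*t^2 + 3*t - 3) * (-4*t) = -4*t^5 + 12*t^4 - 8*t^3 - 12*t^2 + 12*t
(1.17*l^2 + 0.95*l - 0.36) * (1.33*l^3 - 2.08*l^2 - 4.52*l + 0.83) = 1.5561*l^5 - 1.1701*l^4 - 7.7432*l^3 - 2.5741*l^2 + 2.4157*l - 0.2988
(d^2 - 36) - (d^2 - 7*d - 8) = 7*d - 28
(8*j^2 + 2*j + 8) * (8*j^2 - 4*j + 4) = 64*j^4 - 16*j^3 + 88*j^2 - 24*j + 32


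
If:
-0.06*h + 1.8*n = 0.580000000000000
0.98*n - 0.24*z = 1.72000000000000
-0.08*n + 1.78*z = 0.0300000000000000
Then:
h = 43.70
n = 1.78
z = 0.10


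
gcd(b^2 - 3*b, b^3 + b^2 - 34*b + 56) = 1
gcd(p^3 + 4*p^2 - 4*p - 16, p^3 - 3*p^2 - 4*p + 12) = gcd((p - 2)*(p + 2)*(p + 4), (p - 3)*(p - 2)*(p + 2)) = p^2 - 4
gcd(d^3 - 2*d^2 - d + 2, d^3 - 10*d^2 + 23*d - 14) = d^2 - 3*d + 2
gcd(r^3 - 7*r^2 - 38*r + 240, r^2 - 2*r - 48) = r^2 - 2*r - 48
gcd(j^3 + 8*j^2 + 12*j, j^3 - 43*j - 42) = j + 6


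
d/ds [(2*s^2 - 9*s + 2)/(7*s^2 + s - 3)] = 5*(13*s^2 - 8*s + 5)/(49*s^4 + 14*s^3 - 41*s^2 - 6*s + 9)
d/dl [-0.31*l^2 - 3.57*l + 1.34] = -0.62*l - 3.57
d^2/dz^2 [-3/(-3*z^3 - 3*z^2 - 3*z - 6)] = 2*(-(3*z + 1)*(z^3 + z^2 + z + 2) + (3*z^2 + 2*z + 1)^2)/(z^3 + z^2 + z + 2)^3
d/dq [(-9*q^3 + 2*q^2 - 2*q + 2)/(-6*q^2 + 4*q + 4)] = (27*q^4 - 36*q^3 - 56*q^2 + 20*q - 8)/(2*(9*q^4 - 12*q^3 - 8*q^2 + 8*q + 4))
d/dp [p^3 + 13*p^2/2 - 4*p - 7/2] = 3*p^2 + 13*p - 4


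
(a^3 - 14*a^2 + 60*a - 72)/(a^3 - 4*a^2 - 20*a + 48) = (a - 6)/(a + 4)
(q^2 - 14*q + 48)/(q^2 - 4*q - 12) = (q - 8)/(q + 2)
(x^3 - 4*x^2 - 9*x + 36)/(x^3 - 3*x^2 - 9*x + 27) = (x - 4)/(x - 3)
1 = 1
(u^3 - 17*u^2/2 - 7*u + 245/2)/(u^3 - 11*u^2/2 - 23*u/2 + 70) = (u - 7)/(u - 4)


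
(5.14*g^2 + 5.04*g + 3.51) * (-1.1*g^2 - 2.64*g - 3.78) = -5.654*g^4 - 19.1136*g^3 - 36.5958*g^2 - 28.3176*g - 13.2678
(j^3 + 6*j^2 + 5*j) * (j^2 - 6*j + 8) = j^5 - 23*j^3 + 18*j^2 + 40*j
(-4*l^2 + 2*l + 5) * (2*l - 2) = -8*l^3 + 12*l^2 + 6*l - 10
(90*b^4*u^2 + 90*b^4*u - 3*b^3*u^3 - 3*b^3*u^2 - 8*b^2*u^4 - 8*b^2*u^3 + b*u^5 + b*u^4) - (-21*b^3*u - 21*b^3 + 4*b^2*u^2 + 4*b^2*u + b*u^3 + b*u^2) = 90*b^4*u^2 + 90*b^4*u - 3*b^3*u^3 - 3*b^3*u^2 + 21*b^3*u + 21*b^3 - 8*b^2*u^4 - 8*b^2*u^3 - 4*b^2*u^2 - 4*b^2*u + b*u^5 + b*u^4 - b*u^3 - b*u^2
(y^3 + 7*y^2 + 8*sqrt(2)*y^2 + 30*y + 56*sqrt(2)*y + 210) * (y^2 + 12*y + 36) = y^5 + 8*sqrt(2)*y^4 + 19*y^4 + 150*y^3 + 152*sqrt(2)*y^3 + 822*y^2 + 960*sqrt(2)*y^2 + 2016*sqrt(2)*y + 3600*y + 7560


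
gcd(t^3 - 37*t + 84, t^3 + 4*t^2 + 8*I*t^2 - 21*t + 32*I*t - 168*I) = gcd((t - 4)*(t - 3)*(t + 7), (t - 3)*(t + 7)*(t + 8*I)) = t^2 + 4*t - 21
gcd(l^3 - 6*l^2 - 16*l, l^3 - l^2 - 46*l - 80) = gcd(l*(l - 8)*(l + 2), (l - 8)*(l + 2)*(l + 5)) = l^2 - 6*l - 16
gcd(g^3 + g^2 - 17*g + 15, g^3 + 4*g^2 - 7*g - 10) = g + 5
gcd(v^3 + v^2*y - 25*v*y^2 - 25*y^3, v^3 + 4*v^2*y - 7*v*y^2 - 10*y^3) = v^2 + 6*v*y + 5*y^2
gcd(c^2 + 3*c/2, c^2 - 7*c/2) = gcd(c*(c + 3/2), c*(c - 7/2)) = c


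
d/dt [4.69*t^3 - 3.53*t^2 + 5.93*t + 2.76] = 14.07*t^2 - 7.06*t + 5.93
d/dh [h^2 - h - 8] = 2*h - 1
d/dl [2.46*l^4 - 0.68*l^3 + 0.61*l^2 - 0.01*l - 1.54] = 9.84*l^3 - 2.04*l^2 + 1.22*l - 0.01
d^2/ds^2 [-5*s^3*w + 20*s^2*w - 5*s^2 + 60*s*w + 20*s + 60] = -30*s*w + 40*w - 10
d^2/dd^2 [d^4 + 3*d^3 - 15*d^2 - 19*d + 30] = 12*d^2 + 18*d - 30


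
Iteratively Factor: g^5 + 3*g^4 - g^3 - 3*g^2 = (g + 1)*(g^4 + 2*g^3 - 3*g^2) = (g - 1)*(g + 1)*(g^3 + 3*g^2) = (g - 1)*(g + 1)*(g + 3)*(g^2) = g*(g - 1)*(g + 1)*(g + 3)*(g)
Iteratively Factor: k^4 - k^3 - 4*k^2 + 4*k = (k - 2)*(k^3 + k^2 - 2*k) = (k - 2)*(k + 2)*(k^2 - k) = (k - 2)*(k - 1)*(k + 2)*(k)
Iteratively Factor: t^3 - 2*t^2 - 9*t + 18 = (t - 2)*(t^2 - 9) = (t - 3)*(t - 2)*(t + 3)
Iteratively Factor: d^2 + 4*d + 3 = (d + 1)*(d + 3)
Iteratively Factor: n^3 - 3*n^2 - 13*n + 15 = (n - 5)*(n^2 + 2*n - 3) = (n - 5)*(n + 3)*(n - 1)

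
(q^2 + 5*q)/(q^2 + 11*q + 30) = q/(q + 6)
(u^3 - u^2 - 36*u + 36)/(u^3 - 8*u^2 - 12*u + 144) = (u^2 + 5*u - 6)/(u^2 - 2*u - 24)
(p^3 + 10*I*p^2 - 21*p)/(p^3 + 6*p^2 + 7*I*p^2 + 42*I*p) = (p + 3*I)/(p + 6)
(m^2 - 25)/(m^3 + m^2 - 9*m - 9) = (m^2 - 25)/(m^3 + m^2 - 9*m - 9)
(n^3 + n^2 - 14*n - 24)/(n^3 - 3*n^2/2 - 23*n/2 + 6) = 2*(n + 2)/(2*n - 1)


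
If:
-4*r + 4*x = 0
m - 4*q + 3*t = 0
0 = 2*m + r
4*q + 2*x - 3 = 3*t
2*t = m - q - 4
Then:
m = -1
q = -17/11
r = 2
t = -19/11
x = 2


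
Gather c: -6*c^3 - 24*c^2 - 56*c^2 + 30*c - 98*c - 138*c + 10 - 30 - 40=-6*c^3 - 80*c^2 - 206*c - 60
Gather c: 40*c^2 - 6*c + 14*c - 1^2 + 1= 40*c^2 + 8*c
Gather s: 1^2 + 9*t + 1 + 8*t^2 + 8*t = 8*t^2 + 17*t + 2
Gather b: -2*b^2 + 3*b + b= -2*b^2 + 4*b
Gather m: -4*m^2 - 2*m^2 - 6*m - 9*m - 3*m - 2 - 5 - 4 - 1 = -6*m^2 - 18*m - 12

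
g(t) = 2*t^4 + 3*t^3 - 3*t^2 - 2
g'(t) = 8*t^3 + 9*t^2 - 6*t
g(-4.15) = 325.14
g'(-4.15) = -391.88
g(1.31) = 5.49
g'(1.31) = 25.57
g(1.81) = 27.43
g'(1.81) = 66.06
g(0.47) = -2.25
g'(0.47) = -0.00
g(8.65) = 12911.99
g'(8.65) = 5799.22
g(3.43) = 360.59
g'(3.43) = 408.13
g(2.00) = 42.00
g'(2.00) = 88.00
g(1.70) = 20.77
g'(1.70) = 55.11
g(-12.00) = 35854.00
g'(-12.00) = -12456.00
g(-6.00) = 1834.00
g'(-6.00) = -1368.00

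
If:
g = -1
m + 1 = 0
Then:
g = -1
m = -1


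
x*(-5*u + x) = -5*u*x + x^2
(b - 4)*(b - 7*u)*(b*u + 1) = b^3*u - 7*b^2*u^2 - 4*b^2*u + b^2 + 28*b*u^2 - 7*b*u - 4*b + 28*u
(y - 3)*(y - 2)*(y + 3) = y^3 - 2*y^2 - 9*y + 18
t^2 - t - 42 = (t - 7)*(t + 6)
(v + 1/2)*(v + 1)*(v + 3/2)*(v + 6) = v^4 + 9*v^3 + 83*v^2/4 + 69*v/4 + 9/2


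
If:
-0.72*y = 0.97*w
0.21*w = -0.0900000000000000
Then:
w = -0.43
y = 0.58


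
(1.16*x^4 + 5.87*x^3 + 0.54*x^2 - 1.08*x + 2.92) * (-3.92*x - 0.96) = -4.5472*x^5 - 24.124*x^4 - 7.752*x^3 + 3.7152*x^2 - 10.4096*x - 2.8032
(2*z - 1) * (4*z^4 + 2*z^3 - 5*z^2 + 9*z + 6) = 8*z^5 - 12*z^3 + 23*z^2 + 3*z - 6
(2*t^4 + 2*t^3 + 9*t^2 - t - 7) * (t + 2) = 2*t^5 + 6*t^4 + 13*t^3 + 17*t^2 - 9*t - 14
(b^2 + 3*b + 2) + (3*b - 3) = b^2 + 6*b - 1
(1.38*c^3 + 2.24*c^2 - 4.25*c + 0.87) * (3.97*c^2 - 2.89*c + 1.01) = 5.4786*c^5 + 4.9046*c^4 - 21.9523*c^3 + 17.9988*c^2 - 6.8068*c + 0.8787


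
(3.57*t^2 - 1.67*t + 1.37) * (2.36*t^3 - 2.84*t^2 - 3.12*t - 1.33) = 8.4252*t^5 - 14.08*t^4 - 3.1624*t^3 - 3.4285*t^2 - 2.0533*t - 1.8221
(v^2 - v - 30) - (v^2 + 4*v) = -5*v - 30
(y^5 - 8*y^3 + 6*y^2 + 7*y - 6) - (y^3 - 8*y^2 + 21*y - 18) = y^5 - 9*y^3 + 14*y^2 - 14*y + 12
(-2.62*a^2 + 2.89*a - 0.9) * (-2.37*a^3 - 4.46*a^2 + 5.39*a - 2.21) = 6.2094*a^5 + 4.8359*a^4 - 24.8782*a^3 + 25.3813*a^2 - 11.2379*a + 1.989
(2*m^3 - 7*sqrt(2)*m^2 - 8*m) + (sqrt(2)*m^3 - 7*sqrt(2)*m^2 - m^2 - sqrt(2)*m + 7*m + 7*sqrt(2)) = sqrt(2)*m^3 + 2*m^3 - 14*sqrt(2)*m^2 - m^2 - sqrt(2)*m - m + 7*sqrt(2)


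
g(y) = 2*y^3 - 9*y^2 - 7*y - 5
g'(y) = 6*y^2 - 18*y - 7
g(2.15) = -41.78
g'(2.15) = -17.96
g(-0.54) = -4.16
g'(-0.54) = 4.47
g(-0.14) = -4.20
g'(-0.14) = -4.36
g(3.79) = -51.93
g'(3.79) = 10.96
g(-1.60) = -25.03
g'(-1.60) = 37.16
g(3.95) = -49.81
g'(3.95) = 15.52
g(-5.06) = -459.12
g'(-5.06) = 237.70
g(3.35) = -54.26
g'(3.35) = 0.03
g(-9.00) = -2129.00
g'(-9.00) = 641.00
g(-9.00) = -2129.00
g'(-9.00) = 641.00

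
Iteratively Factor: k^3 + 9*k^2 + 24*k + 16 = (k + 4)*(k^2 + 5*k + 4) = (k + 4)^2*(k + 1)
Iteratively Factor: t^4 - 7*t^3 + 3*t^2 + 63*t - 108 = (t + 3)*(t^3 - 10*t^2 + 33*t - 36) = (t - 3)*(t + 3)*(t^2 - 7*t + 12) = (t - 3)^2*(t + 3)*(t - 4)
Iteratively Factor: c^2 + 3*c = (c + 3)*(c)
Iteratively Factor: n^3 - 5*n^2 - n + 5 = (n - 1)*(n^2 - 4*n - 5) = (n - 1)*(n + 1)*(n - 5)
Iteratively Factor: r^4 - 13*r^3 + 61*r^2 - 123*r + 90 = (r - 5)*(r^3 - 8*r^2 + 21*r - 18) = (r - 5)*(r - 2)*(r^2 - 6*r + 9) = (r - 5)*(r - 3)*(r - 2)*(r - 3)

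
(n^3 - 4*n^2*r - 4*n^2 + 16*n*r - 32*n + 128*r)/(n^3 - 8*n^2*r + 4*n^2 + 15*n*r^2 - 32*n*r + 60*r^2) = (n^2 - 4*n*r - 8*n + 32*r)/(n^2 - 8*n*r + 15*r^2)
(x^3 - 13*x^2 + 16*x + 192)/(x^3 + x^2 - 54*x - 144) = (x - 8)/(x + 6)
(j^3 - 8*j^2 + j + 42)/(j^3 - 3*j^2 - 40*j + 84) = (j^2 - j - 6)/(j^2 + 4*j - 12)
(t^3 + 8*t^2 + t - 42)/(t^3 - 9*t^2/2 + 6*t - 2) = 2*(t^2 + 10*t + 21)/(2*t^2 - 5*t + 2)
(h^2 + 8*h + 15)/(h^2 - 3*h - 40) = (h + 3)/(h - 8)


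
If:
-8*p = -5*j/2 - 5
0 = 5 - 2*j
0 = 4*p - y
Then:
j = 5/2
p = 45/32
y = 45/8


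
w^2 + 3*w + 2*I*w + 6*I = (w + 3)*(w + 2*I)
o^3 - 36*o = o*(o - 6)*(o + 6)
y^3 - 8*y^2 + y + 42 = (y - 7)*(y - 3)*(y + 2)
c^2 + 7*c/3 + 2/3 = (c + 1/3)*(c + 2)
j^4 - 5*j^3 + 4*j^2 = j^2*(j - 4)*(j - 1)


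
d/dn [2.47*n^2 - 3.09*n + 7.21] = 4.94*n - 3.09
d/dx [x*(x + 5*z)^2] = (x + 5*z)*(3*x + 5*z)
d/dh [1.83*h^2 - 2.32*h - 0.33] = 3.66*h - 2.32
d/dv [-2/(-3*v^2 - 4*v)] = 4*(-3*v - 2)/(v^2*(3*v + 4)^2)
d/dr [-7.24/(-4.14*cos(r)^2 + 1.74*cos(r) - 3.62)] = (59.9472*cos(r) - 12.5976)*sin(r)/(4.14*cos(r)^2 - 1.74*cos(r) + 3.62)^2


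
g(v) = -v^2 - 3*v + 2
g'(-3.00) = 3.00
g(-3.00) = 2.00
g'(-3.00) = 3.00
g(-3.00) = 2.00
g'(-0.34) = -2.32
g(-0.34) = 2.90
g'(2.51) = -8.02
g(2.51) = -11.83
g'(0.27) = -3.54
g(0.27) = 1.12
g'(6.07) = -15.14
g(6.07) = -53.05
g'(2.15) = -7.30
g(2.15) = -9.07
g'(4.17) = -11.34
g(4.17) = -27.90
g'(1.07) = -5.14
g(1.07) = -2.35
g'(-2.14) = 1.28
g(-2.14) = 3.84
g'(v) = -2*v - 3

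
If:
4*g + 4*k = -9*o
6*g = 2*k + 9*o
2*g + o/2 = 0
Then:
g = 0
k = 0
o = 0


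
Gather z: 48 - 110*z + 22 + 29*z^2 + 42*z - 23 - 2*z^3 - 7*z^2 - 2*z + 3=-2*z^3 + 22*z^2 - 70*z + 50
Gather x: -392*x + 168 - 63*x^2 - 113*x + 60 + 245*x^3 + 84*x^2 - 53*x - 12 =245*x^3 + 21*x^2 - 558*x + 216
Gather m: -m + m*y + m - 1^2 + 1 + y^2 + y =m*y + y^2 + y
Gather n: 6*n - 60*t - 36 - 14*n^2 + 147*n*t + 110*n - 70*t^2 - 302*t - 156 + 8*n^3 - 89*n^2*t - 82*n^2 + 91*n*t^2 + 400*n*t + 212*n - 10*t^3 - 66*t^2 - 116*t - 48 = 8*n^3 + n^2*(-89*t - 96) + n*(91*t^2 + 547*t + 328) - 10*t^3 - 136*t^2 - 478*t - 240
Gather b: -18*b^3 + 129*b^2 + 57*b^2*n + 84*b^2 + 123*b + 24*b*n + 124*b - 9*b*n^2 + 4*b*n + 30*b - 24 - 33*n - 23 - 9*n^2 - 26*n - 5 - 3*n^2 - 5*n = -18*b^3 + b^2*(57*n + 213) + b*(-9*n^2 + 28*n + 277) - 12*n^2 - 64*n - 52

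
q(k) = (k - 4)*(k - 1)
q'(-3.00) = -11.00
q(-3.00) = 28.00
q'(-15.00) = -35.00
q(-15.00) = 304.00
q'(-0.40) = -5.80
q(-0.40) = 6.16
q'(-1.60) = -8.20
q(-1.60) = 14.56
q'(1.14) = -2.72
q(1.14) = -0.40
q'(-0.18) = -5.36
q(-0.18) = 4.93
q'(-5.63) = -16.26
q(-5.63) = 63.85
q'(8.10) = 11.20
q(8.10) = 29.11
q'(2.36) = -0.28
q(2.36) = -2.23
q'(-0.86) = -6.72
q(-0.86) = 9.04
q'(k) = 2*k - 5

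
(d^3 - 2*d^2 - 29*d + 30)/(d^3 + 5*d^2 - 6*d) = (d^2 - d - 30)/(d*(d + 6))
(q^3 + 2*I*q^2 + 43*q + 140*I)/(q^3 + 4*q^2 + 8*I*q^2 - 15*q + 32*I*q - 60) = (q^2 - 3*I*q + 28)/(q^2 + q*(4 + 3*I) + 12*I)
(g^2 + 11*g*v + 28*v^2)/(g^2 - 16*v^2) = (-g - 7*v)/(-g + 4*v)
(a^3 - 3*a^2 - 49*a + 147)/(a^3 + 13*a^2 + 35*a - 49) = (a^2 - 10*a + 21)/(a^2 + 6*a - 7)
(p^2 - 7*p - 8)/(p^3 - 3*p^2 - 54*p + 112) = (p + 1)/(p^2 + 5*p - 14)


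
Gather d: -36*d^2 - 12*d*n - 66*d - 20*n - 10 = -36*d^2 + d*(-12*n - 66) - 20*n - 10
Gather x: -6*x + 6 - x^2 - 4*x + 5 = -x^2 - 10*x + 11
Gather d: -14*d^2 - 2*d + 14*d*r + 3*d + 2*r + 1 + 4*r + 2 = -14*d^2 + d*(14*r + 1) + 6*r + 3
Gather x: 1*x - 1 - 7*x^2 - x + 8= 7 - 7*x^2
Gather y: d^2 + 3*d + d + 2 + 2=d^2 + 4*d + 4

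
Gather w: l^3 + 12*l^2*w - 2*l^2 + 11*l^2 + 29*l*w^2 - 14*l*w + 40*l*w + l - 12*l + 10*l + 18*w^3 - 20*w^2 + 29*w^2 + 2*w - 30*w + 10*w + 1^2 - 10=l^3 + 9*l^2 - l + 18*w^3 + w^2*(29*l + 9) + w*(12*l^2 + 26*l - 18) - 9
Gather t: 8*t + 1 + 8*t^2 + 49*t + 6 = 8*t^2 + 57*t + 7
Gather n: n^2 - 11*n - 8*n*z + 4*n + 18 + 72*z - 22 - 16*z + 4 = n^2 + n*(-8*z - 7) + 56*z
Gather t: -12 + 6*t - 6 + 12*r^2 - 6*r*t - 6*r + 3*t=12*r^2 - 6*r + t*(9 - 6*r) - 18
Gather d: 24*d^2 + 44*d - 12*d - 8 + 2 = 24*d^2 + 32*d - 6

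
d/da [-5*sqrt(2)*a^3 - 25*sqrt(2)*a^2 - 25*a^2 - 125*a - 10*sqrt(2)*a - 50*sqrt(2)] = -15*sqrt(2)*a^2 - 50*sqrt(2)*a - 50*a - 125 - 10*sqrt(2)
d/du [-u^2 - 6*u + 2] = -2*u - 6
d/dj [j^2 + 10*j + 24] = 2*j + 10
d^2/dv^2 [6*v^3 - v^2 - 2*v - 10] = 36*v - 2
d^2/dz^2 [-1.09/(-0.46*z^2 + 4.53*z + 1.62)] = (0.461288*z^2 - 4.542684*z - 1.09*(0.92*z - 4.53)*(1.84*z - 9.06) - 1.624536)/(-0.46*z^2 + 4.53*z + 1.62)^3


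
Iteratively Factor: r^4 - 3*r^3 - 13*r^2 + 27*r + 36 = (r + 1)*(r^3 - 4*r^2 - 9*r + 36) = (r - 4)*(r + 1)*(r^2 - 9) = (r - 4)*(r + 1)*(r + 3)*(r - 3)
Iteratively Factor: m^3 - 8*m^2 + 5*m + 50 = (m + 2)*(m^2 - 10*m + 25) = (m - 5)*(m + 2)*(m - 5)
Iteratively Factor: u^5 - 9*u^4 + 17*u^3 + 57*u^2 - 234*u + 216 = (u + 3)*(u^4 - 12*u^3 + 53*u^2 - 102*u + 72) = (u - 3)*(u + 3)*(u^3 - 9*u^2 + 26*u - 24) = (u - 3)^2*(u + 3)*(u^2 - 6*u + 8) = (u - 4)*(u - 3)^2*(u + 3)*(u - 2)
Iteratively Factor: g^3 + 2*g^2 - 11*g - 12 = (g + 1)*(g^2 + g - 12) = (g - 3)*(g + 1)*(g + 4)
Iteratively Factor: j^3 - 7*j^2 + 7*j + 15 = (j - 3)*(j^2 - 4*j - 5) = (j - 5)*(j - 3)*(j + 1)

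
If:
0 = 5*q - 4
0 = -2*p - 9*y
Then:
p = -9*y/2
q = 4/5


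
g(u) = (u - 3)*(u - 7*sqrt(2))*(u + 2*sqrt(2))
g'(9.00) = 54.93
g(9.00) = -63.84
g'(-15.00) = 970.35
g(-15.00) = -5455.19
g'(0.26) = -11.82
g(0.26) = 81.57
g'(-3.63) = 105.86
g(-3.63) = -71.90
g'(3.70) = -40.24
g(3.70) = -28.33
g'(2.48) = -38.29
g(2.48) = 20.48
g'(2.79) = -39.63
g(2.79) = 8.39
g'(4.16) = -38.66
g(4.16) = -46.53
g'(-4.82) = 160.00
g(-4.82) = -229.24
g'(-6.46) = 248.53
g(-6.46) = -562.03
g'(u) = (u - 3)*(u - 7*sqrt(2)) + (u - 3)*(u + 2*sqrt(2)) + (u - 7*sqrt(2))*(u + 2*sqrt(2))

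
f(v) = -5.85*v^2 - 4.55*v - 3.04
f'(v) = -11.7*v - 4.55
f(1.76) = -29.17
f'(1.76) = -25.14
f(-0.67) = -2.62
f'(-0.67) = 3.29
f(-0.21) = -2.34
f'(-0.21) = -2.09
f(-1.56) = -10.18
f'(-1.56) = 13.70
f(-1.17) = -5.72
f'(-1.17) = 9.14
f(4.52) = -143.12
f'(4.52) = -57.43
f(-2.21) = -21.56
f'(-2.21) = 21.31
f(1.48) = -22.59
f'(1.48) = -21.87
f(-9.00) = -435.94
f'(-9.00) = 100.75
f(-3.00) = -42.04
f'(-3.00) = 30.55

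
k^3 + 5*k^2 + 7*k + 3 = (k + 1)^2*(k + 3)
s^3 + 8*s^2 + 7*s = s*(s + 1)*(s + 7)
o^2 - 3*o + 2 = (o - 2)*(o - 1)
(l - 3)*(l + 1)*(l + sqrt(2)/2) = l^3 - 2*l^2 + sqrt(2)*l^2/2 - 3*l - sqrt(2)*l - 3*sqrt(2)/2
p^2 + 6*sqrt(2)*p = p*(p + 6*sqrt(2))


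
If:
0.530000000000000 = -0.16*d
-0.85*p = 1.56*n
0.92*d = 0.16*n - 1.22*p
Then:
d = -3.31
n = -1.27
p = 2.33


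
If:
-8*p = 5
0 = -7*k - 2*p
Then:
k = 5/28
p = -5/8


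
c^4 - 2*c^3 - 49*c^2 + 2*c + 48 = (c - 8)*(c - 1)*(c + 1)*(c + 6)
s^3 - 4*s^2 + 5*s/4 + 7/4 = (s - 7/2)*(s - 1)*(s + 1/2)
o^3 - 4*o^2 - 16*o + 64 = (o - 4)^2*(o + 4)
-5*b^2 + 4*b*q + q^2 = (-b + q)*(5*b + q)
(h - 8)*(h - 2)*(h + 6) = h^3 - 4*h^2 - 44*h + 96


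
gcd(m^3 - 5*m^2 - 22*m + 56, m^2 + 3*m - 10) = m - 2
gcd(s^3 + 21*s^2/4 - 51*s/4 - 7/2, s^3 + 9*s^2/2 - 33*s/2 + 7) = s^2 + 5*s - 14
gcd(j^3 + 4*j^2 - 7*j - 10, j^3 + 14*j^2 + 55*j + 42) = j + 1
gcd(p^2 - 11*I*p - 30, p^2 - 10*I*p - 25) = p - 5*I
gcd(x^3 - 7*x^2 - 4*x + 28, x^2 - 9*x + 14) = x^2 - 9*x + 14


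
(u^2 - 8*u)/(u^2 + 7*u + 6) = u*(u - 8)/(u^2 + 7*u + 6)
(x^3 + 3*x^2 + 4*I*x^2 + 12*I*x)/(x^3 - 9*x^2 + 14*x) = (x^2 + x*(3 + 4*I) + 12*I)/(x^2 - 9*x + 14)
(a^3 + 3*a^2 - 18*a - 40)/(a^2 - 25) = (a^2 - 2*a - 8)/(a - 5)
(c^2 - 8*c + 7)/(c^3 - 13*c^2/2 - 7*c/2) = 2*(c - 1)/(c*(2*c + 1))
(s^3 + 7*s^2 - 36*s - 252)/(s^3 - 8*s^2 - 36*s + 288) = (s + 7)/(s - 8)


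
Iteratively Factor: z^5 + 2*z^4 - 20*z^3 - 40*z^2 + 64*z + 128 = (z + 2)*(z^4 - 20*z^2 + 64) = (z + 2)^2*(z^3 - 2*z^2 - 16*z + 32) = (z - 2)*(z + 2)^2*(z^2 - 16) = (z - 4)*(z - 2)*(z + 2)^2*(z + 4)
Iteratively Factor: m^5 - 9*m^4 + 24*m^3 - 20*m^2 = (m - 2)*(m^4 - 7*m^3 + 10*m^2) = (m - 5)*(m - 2)*(m^3 - 2*m^2) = (m - 5)*(m - 2)^2*(m^2) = m*(m - 5)*(m - 2)^2*(m)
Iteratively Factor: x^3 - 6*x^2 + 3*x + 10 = (x + 1)*(x^2 - 7*x + 10) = (x - 5)*(x + 1)*(x - 2)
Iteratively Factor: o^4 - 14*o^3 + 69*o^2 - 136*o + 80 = (o - 4)*(o^3 - 10*o^2 + 29*o - 20) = (o - 5)*(o - 4)*(o^2 - 5*o + 4) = (o - 5)*(o - 4)*(o - 1)*(o - 4)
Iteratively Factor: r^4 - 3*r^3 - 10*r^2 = (r - 5)*(r^3 + 2*r^2) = r*(r - 5)*(r^2 + 2*r) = r*(r - 5)*(r + 2)*(r)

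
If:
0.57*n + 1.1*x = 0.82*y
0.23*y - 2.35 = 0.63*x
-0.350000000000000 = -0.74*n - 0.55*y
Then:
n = 3.86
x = -5.39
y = -4.55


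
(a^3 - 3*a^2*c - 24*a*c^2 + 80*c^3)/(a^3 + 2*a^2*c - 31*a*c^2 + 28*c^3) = (a^2 + a*c - 20*c^2)/(a^2 + 6*a*c - 7*c^2)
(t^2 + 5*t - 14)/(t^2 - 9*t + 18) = (t^2 + 5*t - 14)/(t^2 - 9*t + 18)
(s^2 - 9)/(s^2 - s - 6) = (s + 3)/(s + 2)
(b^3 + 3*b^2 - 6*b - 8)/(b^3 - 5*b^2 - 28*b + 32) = (b^2 - b - 2)/(b^2 - 9*b + 8)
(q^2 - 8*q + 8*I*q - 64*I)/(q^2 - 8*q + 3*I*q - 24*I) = (q + 8*I)/(q + 3*I)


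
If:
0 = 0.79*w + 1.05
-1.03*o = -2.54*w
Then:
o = -3.28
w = -1.33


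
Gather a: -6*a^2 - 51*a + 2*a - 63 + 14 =-6*a^2 - 49*a - 49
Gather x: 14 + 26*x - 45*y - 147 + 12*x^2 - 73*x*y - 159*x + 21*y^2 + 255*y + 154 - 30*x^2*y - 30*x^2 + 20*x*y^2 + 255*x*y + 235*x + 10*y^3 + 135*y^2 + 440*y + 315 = x^2*(-30*y - 18) + x*(20*y^2 + 182*y + 102) + 10*y^3 + 156*y^2 + 650*y + 336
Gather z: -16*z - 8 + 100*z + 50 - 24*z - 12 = 60*z + 30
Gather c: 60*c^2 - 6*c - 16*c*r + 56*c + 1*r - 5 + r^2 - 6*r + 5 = 60*c^2 + c*(50 - 16*r) + r^2 - 5*r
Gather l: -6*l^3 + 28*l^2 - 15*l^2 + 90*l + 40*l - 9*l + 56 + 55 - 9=-6*l^3 + 13*l^2 + 121*l + 102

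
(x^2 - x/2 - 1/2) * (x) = x^3 - x^2/2 - x/2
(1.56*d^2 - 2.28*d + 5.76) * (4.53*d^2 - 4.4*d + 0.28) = 7.0668*d^4 - 17.1924*d^3 + 36.5616*d^2 - 25.9824*d + 1.6128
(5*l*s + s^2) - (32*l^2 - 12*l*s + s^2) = -32*l^2 + 17*l*s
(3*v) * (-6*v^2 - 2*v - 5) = -18*v^3 - 6*v^2 - 15*v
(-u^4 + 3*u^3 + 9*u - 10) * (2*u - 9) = -2*u^5 + 15*u^4 - 27*u^3 + 18*u^2 - 101*u + 90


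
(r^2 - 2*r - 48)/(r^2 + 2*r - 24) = (r - 8)/(r - 4)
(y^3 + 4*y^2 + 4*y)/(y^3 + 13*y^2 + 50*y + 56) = y*(y + 2)/(y^2 + 11*y + 28)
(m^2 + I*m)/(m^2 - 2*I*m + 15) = m*(m + I)/(m^2 - 2*I*m + 15)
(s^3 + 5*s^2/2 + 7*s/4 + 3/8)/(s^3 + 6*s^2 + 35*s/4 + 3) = (s + 1/2)/(s + 4)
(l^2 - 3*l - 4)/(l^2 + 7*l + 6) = (l - 4)/(l + 6)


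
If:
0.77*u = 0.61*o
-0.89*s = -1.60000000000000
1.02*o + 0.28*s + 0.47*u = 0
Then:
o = -0.36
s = 1.80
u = -0.29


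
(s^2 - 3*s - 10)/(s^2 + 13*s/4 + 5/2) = 4*(s - 5)/(4*s + 5)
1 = 1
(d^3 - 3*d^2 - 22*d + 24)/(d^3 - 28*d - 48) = (d - 1)/(d + 2)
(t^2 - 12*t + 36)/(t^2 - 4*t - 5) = (-t^2 + 12*t - 36)/(-t^2 + 4*t + 5)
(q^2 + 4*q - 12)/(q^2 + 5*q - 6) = (q - 2)/(q - 1)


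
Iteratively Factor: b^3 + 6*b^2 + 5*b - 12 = (b + 4)*(b^2 + 2*b - 3) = (b + 3)*(b + 4)*(b - 1)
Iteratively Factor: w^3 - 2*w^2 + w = (w - 1)*(w^2 - w) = w*(w - 1)*(w - 1)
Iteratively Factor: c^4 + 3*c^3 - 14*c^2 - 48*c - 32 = (c + 2)*(c^3 + c^2 - 16*c - 16) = (c + 1)*(c + 2)*(c^2 - 16) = (c + 1)*(c + 2)*(c + 4)*(c - 4)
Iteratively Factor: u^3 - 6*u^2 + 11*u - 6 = (u - 2)*(u^2 - 4*u + 3) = (u - 3)*(u - 2)*(u - 1)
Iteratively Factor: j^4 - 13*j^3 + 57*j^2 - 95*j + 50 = (j - 5)*(j^3 - 8*j^2 + 17*j - 10) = (j - 5)*(j - 1)*(j^2 - 7*j + 10) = (j - 5)^2*(j - 1)*(j - 2)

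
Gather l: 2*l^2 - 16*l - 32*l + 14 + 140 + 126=2*l^2 - 48*l + 280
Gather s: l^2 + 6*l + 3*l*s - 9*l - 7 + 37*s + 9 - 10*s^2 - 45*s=l^2 - 3*l - 10*s^2 + s*(3*l - 8) + 2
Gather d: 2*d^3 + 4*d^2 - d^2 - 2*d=2*d^3 + 3*d^2 - 2*d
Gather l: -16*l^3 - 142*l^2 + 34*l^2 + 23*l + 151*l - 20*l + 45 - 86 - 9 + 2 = -16*l^3 - 108*l^2 + 154*l - 48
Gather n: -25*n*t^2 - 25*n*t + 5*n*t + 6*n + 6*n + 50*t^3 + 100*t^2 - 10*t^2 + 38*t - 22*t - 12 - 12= n*(-25*t^2 - 20*t + 12) + 50*t^3 + 90*t^2 + 16*t - 24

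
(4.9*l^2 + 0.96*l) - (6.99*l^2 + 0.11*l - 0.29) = -2.09*l^2 + 0.85*l + 0.29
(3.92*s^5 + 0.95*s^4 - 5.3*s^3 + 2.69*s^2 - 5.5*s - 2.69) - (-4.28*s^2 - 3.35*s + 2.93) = 3.92*s^5 + 0.95*s^4 - 5.3*s^3 + 6.97*s^2 - 2.15*s - 5.62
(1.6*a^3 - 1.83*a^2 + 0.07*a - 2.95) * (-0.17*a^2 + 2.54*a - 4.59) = -0.272*a^5 + 4.3751*a^4 - 12.0041*a^3 + 9.079*a^2 - 7.8143*a + 13.5405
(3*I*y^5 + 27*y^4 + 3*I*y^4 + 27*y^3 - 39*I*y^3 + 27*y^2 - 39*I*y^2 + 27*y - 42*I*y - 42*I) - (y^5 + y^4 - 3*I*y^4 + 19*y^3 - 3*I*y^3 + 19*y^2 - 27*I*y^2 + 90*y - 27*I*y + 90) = -y^5 + 3*I*y^5 + 26*y^4 + 6*I*y^4 + 8*y^3 - 36*I*y^3 + 8*y^2 - 12*I*y^2 - 63*y - 15*I*y - 90 - 42*I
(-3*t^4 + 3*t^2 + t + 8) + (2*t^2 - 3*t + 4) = -3*t^4 + 5*t^2 - 2*t + 12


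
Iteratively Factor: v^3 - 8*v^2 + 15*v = (v - 5)*(v^2 - 3*v) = v*(v - 5)*(v - 3)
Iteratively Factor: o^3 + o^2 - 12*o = (o - 3)*(o^2 + 4*o) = (o - 3)*(o + 4)*(o)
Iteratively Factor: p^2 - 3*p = (p - 3)*(p)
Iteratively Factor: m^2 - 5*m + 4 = (m - 4)*(m - 1)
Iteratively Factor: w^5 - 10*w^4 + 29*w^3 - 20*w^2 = (w - 4)*(w^4 - 6*w^3 + 5*w^2) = w*(w - 4)*(w^3 - 6*w^2 + 5*w) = w*(w - 4)*(w - 1)*(w^2 - 5*w) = w*(w - 5)*(w - 4)*(w - 1)*(w)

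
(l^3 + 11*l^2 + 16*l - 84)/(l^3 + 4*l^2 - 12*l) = (l + 7)/l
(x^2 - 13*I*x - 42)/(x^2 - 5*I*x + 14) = (x - 6*I)/(x + 2*I)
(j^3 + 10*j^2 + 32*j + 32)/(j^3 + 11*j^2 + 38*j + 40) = (j + 4)/(j + 5)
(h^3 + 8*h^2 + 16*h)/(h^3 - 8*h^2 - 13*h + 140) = h*(h + 4)/(h^2 - 12*h + 35)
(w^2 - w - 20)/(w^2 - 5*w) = (w + 4)/w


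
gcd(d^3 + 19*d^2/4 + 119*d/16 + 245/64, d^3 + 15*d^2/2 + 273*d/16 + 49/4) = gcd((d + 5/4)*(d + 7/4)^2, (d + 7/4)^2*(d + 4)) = d^2 + 7*d/2 + 49/16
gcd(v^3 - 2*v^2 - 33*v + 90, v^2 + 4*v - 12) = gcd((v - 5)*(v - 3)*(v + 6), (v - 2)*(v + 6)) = v + 6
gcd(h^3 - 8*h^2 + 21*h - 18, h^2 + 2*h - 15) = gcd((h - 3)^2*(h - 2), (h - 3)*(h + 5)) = h - 3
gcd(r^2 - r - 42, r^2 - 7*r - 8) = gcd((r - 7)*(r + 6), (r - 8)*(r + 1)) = 1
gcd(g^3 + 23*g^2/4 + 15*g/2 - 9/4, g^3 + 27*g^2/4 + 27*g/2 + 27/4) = g^2 + 6*g + 9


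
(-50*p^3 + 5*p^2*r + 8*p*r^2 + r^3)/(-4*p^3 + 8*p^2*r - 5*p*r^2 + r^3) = (25*p^2 + 10*p*r + r^2)/(2*p^2 - 3*p*r + r^2)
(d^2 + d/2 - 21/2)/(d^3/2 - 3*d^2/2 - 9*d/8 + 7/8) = 4*(2*d^2 + d - 21)/(4*d^3 - 12*d^2 - 9*d + 7)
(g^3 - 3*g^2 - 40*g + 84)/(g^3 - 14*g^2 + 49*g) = (g^2 + 4*g - 12)/(g*(g - 7))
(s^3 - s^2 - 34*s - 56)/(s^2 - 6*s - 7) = (s^2 + 6*s + 8)/(s + 1)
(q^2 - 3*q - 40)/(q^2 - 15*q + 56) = (q + 5)/(q - 7)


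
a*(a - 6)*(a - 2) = a^3 - 8*a^2 + 12*a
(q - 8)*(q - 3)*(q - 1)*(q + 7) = q^4 - 5*q^3 - 49*q^2 + 221*q - 168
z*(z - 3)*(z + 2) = z^3 - z^2 - 6*z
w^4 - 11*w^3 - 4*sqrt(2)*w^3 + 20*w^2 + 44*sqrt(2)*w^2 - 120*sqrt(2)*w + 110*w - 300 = (w - 6)*(w - 5)*(w - 5*sqrt(2))*(w + sqrt(2))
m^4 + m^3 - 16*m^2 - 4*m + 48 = (m - 3)*(m - 2)*(m + 2)*(m + 4)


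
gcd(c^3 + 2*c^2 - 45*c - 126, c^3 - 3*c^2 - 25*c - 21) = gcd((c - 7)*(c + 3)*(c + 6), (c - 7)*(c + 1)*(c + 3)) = c^2 - 4*c - 21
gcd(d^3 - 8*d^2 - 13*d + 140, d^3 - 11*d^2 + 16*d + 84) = d - 7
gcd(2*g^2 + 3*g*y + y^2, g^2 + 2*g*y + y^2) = g + y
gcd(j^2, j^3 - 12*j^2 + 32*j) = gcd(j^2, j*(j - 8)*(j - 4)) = j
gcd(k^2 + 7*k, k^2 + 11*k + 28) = k + 7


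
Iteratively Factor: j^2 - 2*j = (j - 2)*(j)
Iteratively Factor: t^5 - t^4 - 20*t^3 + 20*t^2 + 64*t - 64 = (t + 4)*(t^4 - 5*t^3 + 20*t - 16) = (t - 2)*(t + 4)*(t^3 - 3*t^2 - 6*t + 8) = (t - 2)*(t - 1)*(t + 4)*(t^2 - 2*t - 8) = (t - 2)*(t - 1)*(t + 2)*(t + 4)*(t - 4)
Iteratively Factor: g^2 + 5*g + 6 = (g + 2)*(g + 3)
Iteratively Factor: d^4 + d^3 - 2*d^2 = (d)*(d^3 + d^2 - 2*d) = d*(d + 2)*(d^2 - d) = d*(d - 1)*(d + 2)*(d)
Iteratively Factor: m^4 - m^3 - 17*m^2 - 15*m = (m)*(m^3 - m^2 - 17*m - 15) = m*(m + 1)*(m^2 - 2*m - 15) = m*(m + 1)*(m + 3)*(m - 5)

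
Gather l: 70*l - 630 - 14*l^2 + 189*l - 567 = -14*l^2 + 259*l - 1197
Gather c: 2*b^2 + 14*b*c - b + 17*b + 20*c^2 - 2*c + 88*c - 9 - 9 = 2*b^2 + 16*b + 20*c^2 + c*(14*b + 86) - 18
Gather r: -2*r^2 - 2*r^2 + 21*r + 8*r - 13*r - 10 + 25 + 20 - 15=-4*r^2 + 16*r + 20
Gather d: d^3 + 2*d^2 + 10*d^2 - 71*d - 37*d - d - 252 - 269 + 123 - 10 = d^3 + 12*d^2 - 109*d - 408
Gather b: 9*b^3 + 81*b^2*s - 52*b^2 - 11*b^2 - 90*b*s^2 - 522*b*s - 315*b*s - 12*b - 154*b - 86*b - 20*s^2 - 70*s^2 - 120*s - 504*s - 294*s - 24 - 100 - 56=9*b^3 + b^2*(81*s - 63) + b*(-90*s^2 - 837*s - 252) - 90*s^2 - 918*s - 180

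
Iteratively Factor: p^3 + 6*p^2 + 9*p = (p + 3)*(p^2 + 3*p) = (p + 3)^2*(p)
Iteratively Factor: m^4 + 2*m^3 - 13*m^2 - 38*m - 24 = (m + 3)*(m^3 - m^2 - 10*m - 8) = (m + 2)*(m + 3)*(m^2 - 3*m - 4) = (m - 4)*(m + 2)*(m + 3)*(m + 1)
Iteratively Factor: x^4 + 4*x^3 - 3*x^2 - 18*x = (x)*(x^3 + 4*x^2 - 3*x - 18) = x*(x + 3)*(x^2 + x - 6) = x*(x + 3)^2*(x - 2)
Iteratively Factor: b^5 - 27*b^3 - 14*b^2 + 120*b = (b - 5)*(b^4 + 5*b^3 - 2*b^2 - 24*b) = (b - 5)*(b + 4)*(b^3 + b^2 - 6*b) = (b - 5)*(b - 2)*(b + 4)*(b^2 + 3*b) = b*(b - 5)*(b - 2)*(b + 4)*(b + 3)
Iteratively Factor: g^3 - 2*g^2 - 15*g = (g)*(g^2 - 2*g - 15) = g*(g - 5)*(g + 3)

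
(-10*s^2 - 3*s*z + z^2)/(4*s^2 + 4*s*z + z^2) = (-5*s + z)/(2*s + z)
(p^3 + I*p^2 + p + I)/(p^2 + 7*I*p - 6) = (p^2 + 1)/(p + 6*I)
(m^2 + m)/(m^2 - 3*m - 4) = m/(m - 4)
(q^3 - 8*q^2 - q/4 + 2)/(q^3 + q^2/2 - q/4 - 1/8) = 2*(q - 8)/(2*q + 1)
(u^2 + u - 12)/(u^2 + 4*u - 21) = (u + 4)/(u + 7)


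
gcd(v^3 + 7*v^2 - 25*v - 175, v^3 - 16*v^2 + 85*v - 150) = v - 5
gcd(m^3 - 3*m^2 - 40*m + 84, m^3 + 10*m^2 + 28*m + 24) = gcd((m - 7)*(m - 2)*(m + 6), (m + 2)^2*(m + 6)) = m + 6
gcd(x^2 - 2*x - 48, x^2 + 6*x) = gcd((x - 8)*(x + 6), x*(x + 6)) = x + 6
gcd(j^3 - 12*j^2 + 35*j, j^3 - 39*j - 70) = j - 7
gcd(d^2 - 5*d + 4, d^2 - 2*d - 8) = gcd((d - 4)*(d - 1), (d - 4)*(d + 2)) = d - 4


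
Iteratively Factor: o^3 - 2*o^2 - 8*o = (o)*(o^2 - 2*o - 8) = o*(o + 2)*(o - 4)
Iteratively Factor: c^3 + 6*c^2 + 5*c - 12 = (c - 1)*(c^2 + 7*c + 12) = (c - 1)*(c + 4)*(c + 3)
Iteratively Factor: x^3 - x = (x + 1)*(x^2 - x) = x*(x + 1)*(x - 1)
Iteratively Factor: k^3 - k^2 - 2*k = (k - 2)*(k^2 + k) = k*(k - 2)*(k + 1)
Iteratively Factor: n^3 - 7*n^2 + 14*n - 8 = (n - 2)*(n^2 - 5*n + 4) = (n - 4)*(n - 2)*(n - 1)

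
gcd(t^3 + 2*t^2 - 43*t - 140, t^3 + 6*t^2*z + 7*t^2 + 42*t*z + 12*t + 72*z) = t + 4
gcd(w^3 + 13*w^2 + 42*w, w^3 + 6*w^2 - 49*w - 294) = w^2 + 13*w + 42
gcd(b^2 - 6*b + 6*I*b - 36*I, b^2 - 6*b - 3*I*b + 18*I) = b - 6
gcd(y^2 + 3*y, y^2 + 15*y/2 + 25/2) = 1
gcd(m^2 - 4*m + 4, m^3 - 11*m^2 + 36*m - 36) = m - 2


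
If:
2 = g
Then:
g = 2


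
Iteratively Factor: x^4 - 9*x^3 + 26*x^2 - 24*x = (x - 2)*(x^3 - 7*x^2 + 12*x) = (x - 4)*(x - 2)*(x^2 - 3*x) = (x - 4)*(x - 3)*(x - 2)*(x)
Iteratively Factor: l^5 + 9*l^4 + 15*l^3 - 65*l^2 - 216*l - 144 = (l + 1)*(l^4 + 8*l^3 + 7*l^2 - 72*l - 144) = (l + 1)*(l + 3)*(l^3 + 5*l^2 - 8*l - 48) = (l - 3)*(l + 1)*(l + 3)*(l^2 + 8*l + 16) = (l - 3)*(l + 1)*(l + 3)*(l + 4)*(l + 4)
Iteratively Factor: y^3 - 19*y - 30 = (y + 2)*(y^2 - 2*y - 15) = (y - 5)*(y + 2)*(y + 3)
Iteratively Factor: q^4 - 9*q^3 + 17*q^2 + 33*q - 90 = (q - 3)*(q^3 - 6*q^2 - q + 30) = (q - 3)*(q + 2)*(q^2 - 8*q + 15) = (q - 5)*(q - 3)*(q + 2)*(q - 3)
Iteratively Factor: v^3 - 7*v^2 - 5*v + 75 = (v + 3)*(v^2 - 10*v + 25) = (v - 5)*(v + 3)*(v - 5)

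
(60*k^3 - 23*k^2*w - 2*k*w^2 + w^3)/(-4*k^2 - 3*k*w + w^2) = (-15*k^2 + 2*k*w + w^2)/(k + w)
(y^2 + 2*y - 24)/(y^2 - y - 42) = (y - 4)/(y - 7)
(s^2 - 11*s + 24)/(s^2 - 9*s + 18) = (s - 8)/(s - 6)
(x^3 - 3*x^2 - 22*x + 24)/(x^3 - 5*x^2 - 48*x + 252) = (x^2 + 3*x - 4)/(x^2 + x - 42)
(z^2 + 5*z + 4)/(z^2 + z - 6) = (z^2 + 5*z + 4)/(z^2 + z - 6)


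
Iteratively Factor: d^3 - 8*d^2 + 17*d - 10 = (d - 2)*(d^2 - 6*d + 5) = (d - 2)*(d - 1)*(d - 5)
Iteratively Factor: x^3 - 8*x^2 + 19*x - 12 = (x - 1)*(x^2 - 7*x + 12) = (x - 3)*(x - 1)*(x - 4)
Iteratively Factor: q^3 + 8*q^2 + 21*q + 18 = (q + 3)*(q^2 + 5*q + 6) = (q + 3)^2*(q + 2)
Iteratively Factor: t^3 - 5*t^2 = (t)*(t^2 - 5*t) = t*(t - 5)*(t)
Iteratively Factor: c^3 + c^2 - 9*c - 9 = (c + 3)*(c^2 - 2*c - 3) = (c - 3)*(c + 3)*(c + 1)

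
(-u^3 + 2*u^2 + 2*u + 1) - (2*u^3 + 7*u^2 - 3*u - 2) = -3*u^3 - 5*u^2 + 5*u + 3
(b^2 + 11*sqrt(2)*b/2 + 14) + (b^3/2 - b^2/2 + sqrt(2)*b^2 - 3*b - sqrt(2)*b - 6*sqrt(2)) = b^3/2 + b^2/2 + sqrt(2)*b^2 - 3*b + 9*sqrt(2)*b/2 - 6*sqrt(2) + 14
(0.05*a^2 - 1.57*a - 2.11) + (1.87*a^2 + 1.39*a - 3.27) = 1.92*a^2 - 0.18*a - 5.38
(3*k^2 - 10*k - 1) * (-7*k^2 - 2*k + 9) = -21*k^4 + 64*k^3 + 54*k^2 - 88*k - 9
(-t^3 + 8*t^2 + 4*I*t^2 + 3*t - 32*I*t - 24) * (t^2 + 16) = -t^5 + 8*t^4 + 4*I*t^4 - 13*t^3 - 32*I*t^3 + 104*t^2 + 64*I*t^2 + 48*t - 512*I*t - 384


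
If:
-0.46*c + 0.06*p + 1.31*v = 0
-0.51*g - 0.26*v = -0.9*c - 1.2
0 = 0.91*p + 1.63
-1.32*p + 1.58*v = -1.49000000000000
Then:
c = -7.18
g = -9.08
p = -1.79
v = -2.44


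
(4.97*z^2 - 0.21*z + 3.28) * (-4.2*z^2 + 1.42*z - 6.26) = -20.874*z^4 + 7.9394*z^3 - 45.1864*z^2 + 5.9722*z - 20.5328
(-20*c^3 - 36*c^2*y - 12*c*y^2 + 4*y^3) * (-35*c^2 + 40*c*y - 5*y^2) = 700*c^5 + 460*c^4*y - 920*c^3*y^2 - 440*c^2*y^3 + 220*c*y^4 - 20*y^5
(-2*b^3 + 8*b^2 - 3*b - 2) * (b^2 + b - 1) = -2*b^5 + 6*b^4 + 7*b^3 - 13*b^2 + b + 2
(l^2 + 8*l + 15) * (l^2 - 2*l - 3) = l^4 + 6*l^3 - 4*l^2 - 54*l - 45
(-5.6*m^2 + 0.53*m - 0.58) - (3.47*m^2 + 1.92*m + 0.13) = -9.07*m^2 - 1.39*m - 0.71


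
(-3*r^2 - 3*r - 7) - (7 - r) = -3*r^2 - 2*r - 14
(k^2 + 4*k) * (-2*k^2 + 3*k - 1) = -2*k^4 - 5*k^3 + 11*k^2 - 4*k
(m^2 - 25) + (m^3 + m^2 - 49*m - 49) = m^3 + 2*m^2 - 49*m - 74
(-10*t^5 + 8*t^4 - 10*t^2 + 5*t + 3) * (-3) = 30*t^5 - 24*t^4 + 30*t^2 - 15*t - 9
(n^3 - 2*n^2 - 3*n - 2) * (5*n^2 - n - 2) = 5*n^5 - 11*n^4 - 15*n^3 - 3*n^2 + 8*n + 4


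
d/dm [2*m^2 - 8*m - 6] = 4*m - 8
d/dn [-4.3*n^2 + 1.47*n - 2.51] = 1.47 - 8.6*n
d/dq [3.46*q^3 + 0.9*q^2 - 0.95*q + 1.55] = 10.38*q^2 + 1.8*q - 0.95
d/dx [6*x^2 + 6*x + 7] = 12*x + 6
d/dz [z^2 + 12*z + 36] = 2*z + 12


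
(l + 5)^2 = l^2 + 10*l + 25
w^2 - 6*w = w*(w - 6)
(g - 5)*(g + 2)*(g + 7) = g^3 + 4*g^2 - 31*g - 70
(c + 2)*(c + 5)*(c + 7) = c^3 + 14*c^2 + 59*c + 70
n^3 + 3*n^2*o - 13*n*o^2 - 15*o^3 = (n - 3*o)*(n + o)*(n + 5*o)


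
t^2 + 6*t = t*(t + 6)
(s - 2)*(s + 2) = s^2 - 4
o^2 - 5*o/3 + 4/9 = (o - 4/3)*(o - 1/3)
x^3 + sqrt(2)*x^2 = x^2*(x + sqrt(2))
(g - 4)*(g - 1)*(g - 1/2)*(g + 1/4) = g^4 - 21*g^3/4 + 41*g^2/8 - 3*g/8 - 1/2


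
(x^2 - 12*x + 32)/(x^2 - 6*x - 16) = (x - 4)/(x + 2)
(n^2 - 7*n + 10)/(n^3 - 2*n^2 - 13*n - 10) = (n - 2)/(n^2 + 3*n + 2)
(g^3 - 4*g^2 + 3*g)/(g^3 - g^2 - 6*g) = (g - 1)/(g + 2)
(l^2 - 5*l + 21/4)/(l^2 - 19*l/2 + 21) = (l - 3/2)/(l - 6)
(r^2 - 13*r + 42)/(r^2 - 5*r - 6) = (r - 7)/(r + 1)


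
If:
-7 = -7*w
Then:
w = 1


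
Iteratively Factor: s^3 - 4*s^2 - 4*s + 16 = (s - 2)*(s^2 - 2*s - 8) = (s - 2)*(s + 2)*(s - 4)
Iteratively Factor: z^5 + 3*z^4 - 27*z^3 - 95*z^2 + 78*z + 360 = (z + 4)*(z^4 - z^3 - 23*z^2 - 3*z + 90) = (z - 2)*(z + 4)*(z^3 + z^2 - 21*z - 45) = (z - 2)*(z + 3)*(z + 4)*(z^2 - 2*z - 15) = (z - 2)*(z + 3)^2*(z + 4)*(z - 5)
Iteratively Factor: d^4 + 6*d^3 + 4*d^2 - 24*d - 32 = (d + 4)*(d^3 + 2*d^2 - 4*d - 8) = (d - 2)*(d + 4)*(d^2 + 4*d + 4) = (d - 2)*(d + 2)*(d + 4)*(d + 2)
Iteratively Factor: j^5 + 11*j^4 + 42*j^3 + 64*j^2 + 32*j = (j + 2)*(j^4 + 9*j^3 + 24*j^2 + 16*j) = (j + 2)*(j + 4)*(j^3 + 5*j^2 + 4*j) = j*(j + 2)*(j + 4)*(j^2 + 5*j + 4) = j*(j + 2)*(j + 4)^2*(j + 1)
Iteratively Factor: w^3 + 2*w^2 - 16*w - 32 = (w + 2)*(w^2 - 16) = (w - 4)*(w + 2)*(w + 4)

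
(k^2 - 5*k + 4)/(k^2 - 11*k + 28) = (k - 1)/(k - 7)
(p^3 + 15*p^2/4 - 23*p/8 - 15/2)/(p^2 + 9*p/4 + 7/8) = (8*p^3 + 30*p^2 - 23*p - 60)/(8*p^2 + 18*p + 7)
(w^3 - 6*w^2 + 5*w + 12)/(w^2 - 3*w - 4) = w - 3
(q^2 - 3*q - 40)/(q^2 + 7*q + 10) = (q - 8)/(q + 2)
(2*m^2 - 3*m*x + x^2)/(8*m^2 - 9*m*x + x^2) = (-2*m + x)/(-8*m + x)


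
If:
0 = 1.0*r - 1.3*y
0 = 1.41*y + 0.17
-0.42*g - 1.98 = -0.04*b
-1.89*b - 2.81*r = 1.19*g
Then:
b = 3.02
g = -4.43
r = -0.16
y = -0.12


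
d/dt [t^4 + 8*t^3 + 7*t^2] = 2*t*(2*t^2 + 12*t + 7)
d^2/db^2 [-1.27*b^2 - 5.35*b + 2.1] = -2.54000000000000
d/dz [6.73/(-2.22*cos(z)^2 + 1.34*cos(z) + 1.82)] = (9.0182 - 29.8812*cos(z))*sin(z)/(-2.22*cos(z)^2 + 1.34*cos(z) + 1.82)^2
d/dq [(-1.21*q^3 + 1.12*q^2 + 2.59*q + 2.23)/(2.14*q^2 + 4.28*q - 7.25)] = (-2.5894*q^4 - 10.3576*q^3 + 25.5685*q^2 - 25.7844*q - 28.3219)/(4.5796*q^4 + 18.3184*q^3 - 12.7116*q^2 - 62.06*q + 52.5625)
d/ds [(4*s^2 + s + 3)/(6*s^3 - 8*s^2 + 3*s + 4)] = (-24*s^4 - 12*s^3 - 34*s^2 + 80*s - 5)/(36*s^6 - 96*s^5 + 100*s^4 - 55*s^2 + 24*s + 16)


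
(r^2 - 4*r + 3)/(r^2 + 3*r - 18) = (r - 1)/(r + 6)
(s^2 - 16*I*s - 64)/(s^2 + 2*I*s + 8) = (s^2 - 16*I*s - 64)/(s^2 + 2*I*s + 8)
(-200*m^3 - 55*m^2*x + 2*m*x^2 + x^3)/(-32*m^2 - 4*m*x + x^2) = (25*m^2 + 10*m*x + x^2)/(4*m + x)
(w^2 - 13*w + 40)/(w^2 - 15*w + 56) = (w - 5)/(w - 7)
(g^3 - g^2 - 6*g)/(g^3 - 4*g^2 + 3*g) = (g + 2)/(g - 1)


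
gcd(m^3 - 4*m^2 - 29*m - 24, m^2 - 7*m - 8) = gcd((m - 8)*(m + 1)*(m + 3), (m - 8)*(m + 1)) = m^2 - 7*m - 8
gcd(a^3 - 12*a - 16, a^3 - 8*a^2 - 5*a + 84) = a - 4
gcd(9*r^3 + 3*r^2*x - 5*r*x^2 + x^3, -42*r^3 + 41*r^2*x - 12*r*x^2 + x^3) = -3*r + x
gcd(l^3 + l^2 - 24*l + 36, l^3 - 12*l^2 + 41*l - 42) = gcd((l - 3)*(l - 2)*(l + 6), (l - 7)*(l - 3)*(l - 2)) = l^2 - 5*l + 6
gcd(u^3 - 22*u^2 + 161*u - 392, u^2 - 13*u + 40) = u - 8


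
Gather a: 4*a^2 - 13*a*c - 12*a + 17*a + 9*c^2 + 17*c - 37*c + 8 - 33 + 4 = 4*a^2 + a*(5 - 13*c) + 9*c^2 - 20*c - 21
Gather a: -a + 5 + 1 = 6 - a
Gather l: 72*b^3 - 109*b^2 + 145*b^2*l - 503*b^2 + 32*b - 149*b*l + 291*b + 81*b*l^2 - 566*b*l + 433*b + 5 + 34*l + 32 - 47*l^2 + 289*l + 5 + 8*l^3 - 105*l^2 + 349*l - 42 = 72*b^3 - 612*b^2 + 756*b + 8*l^3 + l^2*(81*b - 152) + l*(145*b^2 - 715*b + 672)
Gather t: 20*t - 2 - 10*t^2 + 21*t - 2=-10*t^2 + 41*t - 4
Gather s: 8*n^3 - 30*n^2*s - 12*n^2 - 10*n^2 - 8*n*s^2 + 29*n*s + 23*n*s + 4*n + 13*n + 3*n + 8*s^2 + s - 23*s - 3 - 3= 8*n^3 - 22*n^2 + 20*n + s^2*(8 - 8*n) + s*(-30*n^2 + 52*n - 22) - 6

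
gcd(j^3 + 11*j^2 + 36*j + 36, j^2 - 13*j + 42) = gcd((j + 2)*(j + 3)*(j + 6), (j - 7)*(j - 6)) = 1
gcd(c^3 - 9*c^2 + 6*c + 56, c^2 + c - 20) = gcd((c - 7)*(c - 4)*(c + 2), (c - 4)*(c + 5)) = c - 4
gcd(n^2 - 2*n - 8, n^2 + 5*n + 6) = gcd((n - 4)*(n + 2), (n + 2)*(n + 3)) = n + 2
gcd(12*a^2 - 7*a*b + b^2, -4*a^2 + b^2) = 1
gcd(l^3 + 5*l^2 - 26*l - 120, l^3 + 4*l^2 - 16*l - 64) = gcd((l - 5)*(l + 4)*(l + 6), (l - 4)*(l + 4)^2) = l + 4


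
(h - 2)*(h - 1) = h^2 - 3*h + 2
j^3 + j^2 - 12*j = j*(j - 3)*(j + 4)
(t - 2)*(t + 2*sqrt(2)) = t^2 - 2*t + 2*sqrt(2)*t - 4*sqrt(2)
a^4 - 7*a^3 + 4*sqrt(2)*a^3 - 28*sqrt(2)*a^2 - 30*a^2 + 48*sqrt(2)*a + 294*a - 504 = (a - 4)*(a - 3)*(a - 3*sqrt(2))*(a + 7*sqrt(2))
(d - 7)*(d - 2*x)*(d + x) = d^3 - d^2*x - 7*d^2 - 2*d*x^2 + 7*d*x + 14*x^2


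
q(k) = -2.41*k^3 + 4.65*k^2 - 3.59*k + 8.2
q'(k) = -7.23*k^2 + 9.3*k - 3.59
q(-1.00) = 18.85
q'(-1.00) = -20.12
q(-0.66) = 13.29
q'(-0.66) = -12.88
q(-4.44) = 326.75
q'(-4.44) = -187.41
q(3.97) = -83.56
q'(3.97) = -80.62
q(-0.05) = 8.39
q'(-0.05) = -4.07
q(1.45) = 5.42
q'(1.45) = -5.31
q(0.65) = 7.17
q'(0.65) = -0.60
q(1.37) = 5.81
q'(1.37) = -4.42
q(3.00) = -25.79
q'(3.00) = -40.76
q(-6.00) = 717.70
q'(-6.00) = -319.67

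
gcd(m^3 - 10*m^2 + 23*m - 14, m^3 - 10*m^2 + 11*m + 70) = m - 7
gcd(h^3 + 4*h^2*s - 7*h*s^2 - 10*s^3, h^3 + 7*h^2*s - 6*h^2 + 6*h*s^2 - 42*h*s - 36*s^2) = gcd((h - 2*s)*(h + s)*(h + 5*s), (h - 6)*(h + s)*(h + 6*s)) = h + s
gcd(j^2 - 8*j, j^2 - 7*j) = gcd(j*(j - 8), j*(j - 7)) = j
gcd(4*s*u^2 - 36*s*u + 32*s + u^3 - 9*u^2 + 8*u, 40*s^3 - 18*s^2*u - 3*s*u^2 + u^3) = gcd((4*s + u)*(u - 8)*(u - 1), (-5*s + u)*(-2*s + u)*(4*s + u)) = 4*s + u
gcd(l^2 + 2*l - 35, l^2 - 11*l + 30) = l - 5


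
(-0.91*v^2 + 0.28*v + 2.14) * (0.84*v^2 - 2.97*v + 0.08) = -0.7644*v^4 + 2.9379*v^3 + 0.8932*v^2 - 6.3334*v + 0.1712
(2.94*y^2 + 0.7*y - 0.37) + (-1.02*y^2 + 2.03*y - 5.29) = 1.92*y^2 + 2.73*y - 5.66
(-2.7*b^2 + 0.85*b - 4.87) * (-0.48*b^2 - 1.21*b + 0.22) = 1.296*b^4 + 2.859*b^3 + 0.7151*b^2 + 6.0797*b - 1.0714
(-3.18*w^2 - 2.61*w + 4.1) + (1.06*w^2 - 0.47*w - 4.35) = -2.12*w^2 - 3.08*w - 0.25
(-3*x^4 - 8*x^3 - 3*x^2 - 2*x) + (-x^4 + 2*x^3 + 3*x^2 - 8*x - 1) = -4*x^4 - 6*x^3 - 10*x - 1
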